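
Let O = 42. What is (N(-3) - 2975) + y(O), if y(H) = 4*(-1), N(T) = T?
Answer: -2982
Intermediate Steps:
y(H) = -4
(N(-3) - 2975) + y(O) = (-3 - 2975) - 4 = -2978 - 4 = -2982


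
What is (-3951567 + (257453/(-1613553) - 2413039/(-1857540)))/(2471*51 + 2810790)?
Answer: -1315976472783379177/978036129838627980 ≈ -1.3455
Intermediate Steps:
(-3951567 + (257453/(-1613553) - 2413039/(-1857540)))/(2471*51 + 2810790) = (-3951567 + (257453*(-1/1613553) - 2413039*(-1/1857540)))/(126021 + 2810790) = (-3951567 + (-257453/1613553 + 2413039/1857540))/2936811 = (-3951567 + 379481896883/333026582180)*(1/2936811) = -1315976472783379177/333026582180*1/2936811 = -1315976472783379177/978036129838627980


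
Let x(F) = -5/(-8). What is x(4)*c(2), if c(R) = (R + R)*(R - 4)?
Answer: -5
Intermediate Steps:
c(R) = 2*R*(-4 + R) (c(R) = (2*R)*(-4 + R) = 2*R*(-4 + R))
x(F) = 5/8 (x(F) = -5*(-⅛) = 5/8)
x(4)*c(2) = 5*(2*2*(-4 + 2))/8 = 5*(2*2*(-2))/8 = (5/8)*(-8) = -5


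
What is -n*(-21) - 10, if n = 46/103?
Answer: -64/103 ≈ -0.62136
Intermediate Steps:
n = 46/103 (n = 46*(1/103) = 46/103 ≈ 0.44660)
-n*(-21) - 10 = -1*46/103*(-21) - 10 = -46/103*(-21) - 10 = 966/103 - 10 = -64/103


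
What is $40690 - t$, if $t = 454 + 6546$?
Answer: $33690$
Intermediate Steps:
$t = 7000$
$40690 - t = 40690 - 7000 = 33690$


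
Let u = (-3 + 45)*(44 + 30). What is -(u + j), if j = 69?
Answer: -3177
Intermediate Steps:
u = 3108 (u = 42*74 = 3108)
-(u + j) = -(3108 + 69) = -1*3177 = -3177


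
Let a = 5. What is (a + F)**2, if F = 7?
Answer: 144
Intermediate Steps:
(a + F)**2 = (5 + 7)**2 = 12**2 = 144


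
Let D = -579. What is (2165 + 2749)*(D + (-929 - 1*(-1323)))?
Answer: -909090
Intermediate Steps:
(2165 + 2749)*(D + (-929 - 1*(-1323))) = (2165 + 2749)*(-579 + (-929 - 1*(-1323))) = 4914*(-579 + (-929 + 1323)) = 4914*(-579 + 394) = 4914*(-185) = -909090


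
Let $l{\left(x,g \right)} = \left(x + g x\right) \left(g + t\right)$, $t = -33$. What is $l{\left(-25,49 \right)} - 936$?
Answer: $-20936$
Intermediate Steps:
$l{\left(x,g \right)} = \left(-33 + g\right) \left(x + g x\right)$ ($l{\left(x,g \right)} = \left(x + g x\right) \left(g - 33\right) = \left(x + g x\right) \left(-33 + g\right) = \left(-33 + g\right) \left(x + g x\right)$)
$l{\left(-25,49 \right)} - 936 = - 25 \left(-33 + 49^{2} - 1568\right) - 936 = - 25 \left(-33 + 2401 - 1568\right) - 936 = \left(-25\right) 800 - 936 = -20000 - 936 = -20936$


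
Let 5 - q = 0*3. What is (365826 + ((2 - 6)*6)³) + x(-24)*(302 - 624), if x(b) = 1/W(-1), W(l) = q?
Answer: 1759688/5 ≈ 3.5194e+5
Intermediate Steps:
q = 5 (q = 5 - 0*3 = 5 - 1*0 = 5 + 0 = 5)
W(l) = 5
x(b) = ⅕ (x(b) = 1/5 = ⅕)
(365826 + ((2 - 6)*6)³) + x(-24)*(302 - 624) = (365826 + ((2 - 6)*6)³) + (302 - 624)/5 = (365826 + (-4*6)³) + (⅕)*(-322) = (365826 + (-24)³) - 322/5 = (365826 - 13824) - 322/5 = 352002 - 322/5 = 1759688/5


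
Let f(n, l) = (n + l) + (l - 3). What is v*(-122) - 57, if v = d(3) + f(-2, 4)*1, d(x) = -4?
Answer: 65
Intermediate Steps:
f(n, l) = -3 + n + 2*l (f(n, l) = (l + n) + (-3 + l) = -3 + n + 2*l)
v = -1 (v = -4 + (-3 - 2 + 2*4)*1 = -4 + (-3 - 2 + 8)*1 = -4 + 3*1 = -4 + 3 = -1)
v*(-122) - 57 = -1*(-122) - 57 = 122 - 57 = 65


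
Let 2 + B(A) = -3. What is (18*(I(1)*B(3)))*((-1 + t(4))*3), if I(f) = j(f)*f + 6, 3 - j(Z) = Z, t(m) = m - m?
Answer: 2160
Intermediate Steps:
t(m) = 0
B(A) = -5 (B(A) = -2 - 3 = -5)
j(Z) = 3 - Z
I(f) = 6 + f*(3 - f) (I(f) = (3 - f)*f + 6 = f*(3 - f) + 6 = 6 + f*(3 - f))
(18*(I(1)*B(3)))*((-1 + t(4))*3) = (18*((6 - 1*1*(-3 + 1))*(-5)))*((-1 + 0)*3) = (18*((6 - 1*1*(-2))*(-5)))*(-1*3) = (18*((6 + 2)*(-5)))*(-3) = (18*(8*(-5)))*(-3) = (18*(-40))*(-3) = -720*(-3) = 2160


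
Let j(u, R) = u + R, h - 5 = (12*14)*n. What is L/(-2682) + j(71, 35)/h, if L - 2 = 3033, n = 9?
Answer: -4319803/4068594 ≈ -1.0617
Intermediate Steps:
L = 3035 (L = 2 + 3033 = 3035)
h = 1517 (h = 5 + (12*14)*9 = 5 + 168*9 = 5 + 1512 = 1517)
j(u, R) = R + u
L/(-2682) + j(71, 35)/h = 3035/(-2682) + (35 + 71)/1517 = 3035*(-1/2682) + 106*(1/1517) = -3035/2682 + 106/1517 = -4319803/4068594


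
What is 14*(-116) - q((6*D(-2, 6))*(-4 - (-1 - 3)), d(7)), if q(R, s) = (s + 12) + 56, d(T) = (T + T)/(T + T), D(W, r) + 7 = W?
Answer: -1693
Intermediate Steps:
D(W, r) = -7 + W
d(T) = 1 (d(T) = (2*T)/((2*T)) = (2*T)*(1/(2*T)) = 1)
q(R, s) = 68 + s (q(R, s) = (12 + s) + 56 = 68 + s)
14*(-116) - q((6*D(-2, 6))*(-4 - (-1 - 3)), d(7)) = 14*(-116) - (68 + 1) = -1624 - 1*69 = -1624 - 69 = -1693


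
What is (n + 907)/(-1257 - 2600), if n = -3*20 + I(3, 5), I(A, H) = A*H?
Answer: -862/3857 ≈ -0.22349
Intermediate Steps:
n = -45 (n = -3*20 + 3*5 = -60 + 15 = -45)
(n + 907)/(-1257 - 2600) = (-45 + 907)/(-1257 - 2600) = 862/(-3857) = 862*(-1/3857) = -862/3857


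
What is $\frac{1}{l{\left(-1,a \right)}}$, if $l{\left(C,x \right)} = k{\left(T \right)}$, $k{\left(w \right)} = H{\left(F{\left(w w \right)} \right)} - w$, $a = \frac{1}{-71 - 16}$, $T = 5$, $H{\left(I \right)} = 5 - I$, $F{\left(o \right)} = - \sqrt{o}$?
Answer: $\frac{1}{5} \approx 0.2$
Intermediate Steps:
$a = - \frac{1}{87}$ ($a = \frac{1}{-87} = - \frac{1}{87} \approx -0.011494$)
$k{\left(w \right)} = 5 + \sqrt{w^{2}} - w$ ($k{\left(w \right)} = \left(5 - - \sqrt{w w}\right) - w = \left(5 - - \sqrt{w^{2}}\right) - w = \left(5 + \sqrt{w^{2}}\right) - w = 5 + \sqrt{w^{2}} - w$)
$l{\left(C,x \right)} = 5$ ($l{\left(C,x \right)} = 5 + \sqrt{5^{2}} - 5 = 5 + \sqrt{25} - 5 = 5 + 5 - 5 = 5$)
$\frac{1}{l{\left(-1,a \right)}} = \frac{1}{5}$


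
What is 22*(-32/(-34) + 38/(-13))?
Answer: -9636/221 ≈ -43.602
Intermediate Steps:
22*(-32/(-34) + 38/(-13)) = 22*(-32*(-1/34) + 38*(-1/13)) = 22*(16/17 - 38/13) = 22*(-438/221) = -9636/221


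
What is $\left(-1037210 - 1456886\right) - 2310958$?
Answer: $-4805054$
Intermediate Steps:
$\left(-1037210 - 1456886\right) - 2310958 = -2494096 - 2310958 = -4805054$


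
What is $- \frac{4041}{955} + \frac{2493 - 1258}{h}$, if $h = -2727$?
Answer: $- \frac{12199232}{2604285} \approx -4.6843$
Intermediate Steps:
$- \frac{4041}{955} + \frac{2493 - 1258}{h} = - \frac{4041}{955} + \frac{2493 - 1258}{-2727} = \left(-4041\right) \frac{1}{955} + 1235 \left(- \frac{1}{2727}\right) = - \frac{4041}{955} - \frac{1235}{2727} = - \frac{12199232}{2604285}$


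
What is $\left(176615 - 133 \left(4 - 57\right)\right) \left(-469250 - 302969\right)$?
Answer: $-141828830416$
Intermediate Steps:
$\left(176615 - 133 \left(4 - 57\right)\right) \left(-469250 - 302969\right) = \left(176615 - -7049\right) \left(-772219\right) = \left(176615 + 7049\right) \left(-772219\right) = 183664 \left(-772219\right) = -141828830416$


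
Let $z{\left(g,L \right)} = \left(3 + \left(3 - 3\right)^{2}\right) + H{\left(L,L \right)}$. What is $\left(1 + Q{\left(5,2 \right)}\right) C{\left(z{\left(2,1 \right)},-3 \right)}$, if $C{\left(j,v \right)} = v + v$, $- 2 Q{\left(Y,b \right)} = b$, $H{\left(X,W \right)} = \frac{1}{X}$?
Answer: $0$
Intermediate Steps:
$z{\left(g,L \right)} = 3 + \frac{1}{L}$ ($z{\left(g,L \right)} = \left(3 + \left(3 - 3\right)^{2}\right) + \frac{1}{L} = \left(3 + 0^{2}\right) + \frac{1}{L} = \left(3 + 0\right) + \frac{1}{L} = 3 + \frac{1}{L}$)
$Q{\left(Y,b \right)} = - \frac{b}{2}$
$C{\left(j,v \right)} = 2 v$
$\left(1 + Q{\left(5,2 \right)}\right) C{\left(z{\left(2,1 \right)},-3 \right)} = \left(1 - 1\right) 2 \left(-3\right) = \left(1 - 1\right) \left(-6\right) = 0 \left(-6\right) = 0$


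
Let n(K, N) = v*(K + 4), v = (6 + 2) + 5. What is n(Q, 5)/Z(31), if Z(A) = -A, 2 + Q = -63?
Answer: 793/31 ≈ 25.581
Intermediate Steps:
Q = -65 (Q = -2 - 63 = -65)
v = 13 (v = 8 + 5 = 13)
n(K, N) = 52 + 13*K (n(K, N) = 13*(K + 4) = 13*(4 + K) = 52 + 13*K)
n(Q, 5)/Z(31) = (52 + 13*(-65))/((-1*31)) = (52 - 845)/(-31) = -793*(-1/31) = 793/31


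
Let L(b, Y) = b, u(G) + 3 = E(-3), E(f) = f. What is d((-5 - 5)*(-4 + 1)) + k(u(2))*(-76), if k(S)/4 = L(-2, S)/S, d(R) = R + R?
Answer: -124/3 ≈ -41.333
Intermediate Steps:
u(G) = -6 (u(G) = -3 - 3 = -6)
d(R) = 2*R
k(S) = -8/S (k(S) = 4*(-2/S) = -8/S)
d((-5 - 5)*(-4 + 1)) + k(u(2))*(-76) = 2*((-5 - 5)*(-4 + 1)) - 8/(-6)*(-76) = 2*(-10*(-3)) - 8*(-⅙)*(-76) = 2*30 + (4/3)*(-76) = 60 - 304/3 = -124/3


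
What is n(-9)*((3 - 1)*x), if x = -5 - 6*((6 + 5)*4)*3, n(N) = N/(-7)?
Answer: -14346/7 ≈ -2049.4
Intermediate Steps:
n(N) = -N/7 (n(N) = N*(-⅐) = -N/7)
x = -797 (x = -5 - 6*(11*4)*3 = -5 - 6*44*3 = -5 - 264*3 = -5 - 1*792 = -5 - 792 = -797)
n(-9)*((3 - 1)*x) = (-⅐*(-9))*((3 - 1)*(-797)) = 9*(2*(-797))/7 = (9/7)*(-1594) = -14346/7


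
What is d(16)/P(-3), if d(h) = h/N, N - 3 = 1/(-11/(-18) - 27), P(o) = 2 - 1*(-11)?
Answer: 7600/18291 ≈ 0.41550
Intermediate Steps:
P(o) = 13 (P(o) = 2 + 11 = 13)
N = 1407/475 (N = 3 + 1/(-11/(-18) - 27) = 3 + 1/(-11*(-1/18) - 27) = 3 + 1/(11/18 - 27) = 3 + 1/(-475/18) = 3 - 18/475 = 1407/475 ≈ 2.9621)
d(h) = 475*h/1407 (d(h) = h/(1407/475) = h*(475/1407) = 475*h/1407)
d(16)/P(-3) = ((475/1407)*16)/13 = (7600/1407)*(1/13) = 7600/18291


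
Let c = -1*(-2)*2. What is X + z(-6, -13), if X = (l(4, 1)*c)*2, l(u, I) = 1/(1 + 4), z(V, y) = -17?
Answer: -77/5 ≈ -15.400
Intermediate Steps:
c = 4 (c = 2*2 = 4)
l(u, I) = ⅕ (l(u, I) = 1/5 = ⅕)
X = 8/5 (X = ((⅕)*4)*2 = (⅘)*2 = 8/5 ≈ 1.6000)
X + z(-6, -13) = 8/5 - 17 = -77/5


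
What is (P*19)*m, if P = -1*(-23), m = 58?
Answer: 25346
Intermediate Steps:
P = 23
(P*19)*m = (23*19)*58 = 437*58 = 25346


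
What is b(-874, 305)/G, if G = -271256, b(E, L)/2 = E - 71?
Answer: 945/135628 ≈ 0.0069676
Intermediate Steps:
b(E, L) = -142 + 2*E (b(E, L) = 2*(E - 71) = 2*(-71 + E) = -142 + 2*E)
b(-874, 305)/G = (-142 + 2*(-874))/(-271256) = (-142 - 1748)*(-1/271256) = -1890*(-1/271256) = 945/135628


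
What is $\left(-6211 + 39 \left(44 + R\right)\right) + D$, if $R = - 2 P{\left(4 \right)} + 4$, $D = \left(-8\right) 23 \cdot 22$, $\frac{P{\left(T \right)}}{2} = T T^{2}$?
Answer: $-18371$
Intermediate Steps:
$P{\left(T \right)} = 2 T^{3}$ ($P{\left(T \right)} = 2 T T^{2} = 2 T^{3}$)
$D = -4048$ ($D = \left(-184\right) 22 = -4048$)
$R = -252$ ($R = - 2 \cdot 2 \cdot 4^{3} + 4 = - 2 \cdot 2 \cdot 64 + 4 = \left(-2\right) 128 + 4 = -256 + 4 = -252$)
$\left(-6211 + 39 \left(44 + R\right)\right) + D = \left(-6211 + 39 \left(44 - 252\right)\right) - 4048 = \left(-6211 + 39 \left(-208\right)\right) - 4048 = \left(-6211 - 8112\right) - 4048 = -14323 - 4048 = -18371$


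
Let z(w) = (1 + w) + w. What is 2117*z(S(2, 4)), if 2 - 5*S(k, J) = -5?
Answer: 40223/5 ≈ 8044.6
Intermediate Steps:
S(k, J) = 7/5 (S(k, J) = 2/5 - 1/5*(-5) = 2/5 + 1 = 7/5)
z(w) = 1 + 2*w
2117*z(S(2, 4)) = 2117*(1 + 2*(7/5)) = 2117*(1 + 14/5) = 2117*(19/5) = 40223/5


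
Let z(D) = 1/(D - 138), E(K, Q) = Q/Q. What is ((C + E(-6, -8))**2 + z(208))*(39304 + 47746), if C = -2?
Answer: 618055/7 ≈ 88294.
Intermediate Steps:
E(K, Q) = 1
z(D) = 1/(-138 + D)
((C + E(-6, -8))**2 + z(208))*(39304 + 47746) = ((-2 + 1)**2 + 1/(-138 + 208))*(39304 + 47746) = ((-1)**2 + 1/70)*87050 = (1 + 1/70)*87050 = (71/70)*87050 = 618055/7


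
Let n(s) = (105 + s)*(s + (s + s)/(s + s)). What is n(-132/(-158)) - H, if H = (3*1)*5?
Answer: 1118730/6241 ≈ 179.25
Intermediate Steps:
n(s) = (1 + s)*(105 + s) (n(s) = (105 + s)*(s + (2*s)/((2*s))) = (105 + s)*(s + (2*s)*(1/(2*s))) = (105 + s)*(s + 1) = (105 + s)*(1 + s) = (1 + s)*(105 + s))
H = 15 (H = 3*5 = 15)
n(-132/(-158)) - H = (105 + (-132/(-158))² + 106*(-132/(-158))) - 1*15 = (105 + (-132*(-1/158))² + 106*(-132*(-1/158))) - 15 = (105 + (66/79)² + 106*(66/79)) - 15 = (105 + 4356/6241 + 6996/79) - 15 = 1212345/6241 - 15 = 1118730/6241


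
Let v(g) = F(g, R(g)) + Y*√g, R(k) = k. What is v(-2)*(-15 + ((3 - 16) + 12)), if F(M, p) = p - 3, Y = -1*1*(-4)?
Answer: 80 - 64*I*√2 ≈ 80.0 - 90.51*I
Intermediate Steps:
Y = 4 (Y = -1*(-4) = 4)
F(M, p) = -3 + p
v(g) = -3 + g + 4*√g (v(g) = (-3 + g) + 4*√g = -3 + g + 4*√g)
v(-2)*(-15 + ((3 - 16) + 12)) = (-3 - 2 + 4*√(-2))*(-15 + ((3 - 16) + 12)) = (-3 - 2 + 4*(I*√2))*(-15 + (-13 + 12)) = (-3 - 2 + 4*I*√2)*(-15 - 1) = (-5 + 4*I*√2)*(-16) = 80 - 64*I*√2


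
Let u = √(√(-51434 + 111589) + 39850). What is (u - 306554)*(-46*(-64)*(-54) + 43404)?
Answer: 35429058888 - 115572*√(39850 + √60155) ≈ 3.5406e+10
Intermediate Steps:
u = √(39850 + √60155) (u = √(√60155 + 39850) = √(39850 + √60155) ≈ 200.24)
(u - 306554)*(-46*(-64)*(-54) + 43404) = (√(39850 + √60155) - 306554)*(-46*(-64)*(-54) + 43404) = (-306554 + √(39850 + √60155))*(2944*(-54) + 43404) = (-306554 + √(39850 + √60155))*(-158976 + 43404) = (-306554 + √(39850 + √60155))*(-115572) = 35429058888 - 115572*√(39850 + √60155)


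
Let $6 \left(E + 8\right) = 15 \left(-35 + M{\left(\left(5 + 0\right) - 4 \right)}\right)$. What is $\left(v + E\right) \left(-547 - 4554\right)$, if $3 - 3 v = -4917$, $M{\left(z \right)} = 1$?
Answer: $-7891247$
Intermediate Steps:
$E = -93$ ($E = -8 + \frac{15 \left(-35 + 1\right)}{6} = -8 + \frac{15 \left(-34\right)}{6} = -8 + \frac{1}{6} \left(-510\right) = -8 - 85 = -93$)
$v = 1640$ ($v = 1 - -1639 = 1 + 1639 = 1640$)
$\left(v + E\right) \left(-547 - 4554\right) = \left(1640 - 93\right) \left(-547 - 4554\right) = 1547 \left(-5101\right) = -7891247$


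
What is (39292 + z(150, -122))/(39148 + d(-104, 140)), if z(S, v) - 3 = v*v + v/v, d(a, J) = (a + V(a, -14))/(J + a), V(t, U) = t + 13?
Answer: 650160/469711 ≈ 1.3842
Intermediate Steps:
V(t, U) = 13 + t
d(a, J) = (13 + 2*a)/(J + a) (d(a, J) = (a + (13 + a))/(J + a) = (13 + 2*a)/(J + a))
z(S, v) = 4 + v² (z(S, v) = 3 + (v*v + v/v) = 3 + (v² + 1) = 3 + (1 + v²) = 4 + v²)
(39292 + z(150, -122))/(39148 + d(-104, 140)) = (39292 + (4 + (-122)²))/(39148 + (13 + 2*(-104))/(140 - 104)) = (39292 + (4 + 14884))/(39148 + (13 - 208)/36) = (39292 + 14888)/(39148 + (1/36)*(-195)) = 54180/(39148 - 65/12) = 54180/(469711/12) = 54180*(12/469711) = 650160/469711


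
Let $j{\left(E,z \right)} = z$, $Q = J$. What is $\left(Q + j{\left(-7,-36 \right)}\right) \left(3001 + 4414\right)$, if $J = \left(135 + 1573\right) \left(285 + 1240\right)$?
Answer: $19313583560$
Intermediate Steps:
$J = 2604700$ ($J = 1708 \cdot 1525 = 2604700$)
$Q = 2604700$
$\left(Q + j{\left(-7,-36 \right)}\right) \left(3001 + 4414\right) = \left(2604700 - 36\right) \left(3001 + 4414\right) = 2604664 \cdot 7415 = 19313583560$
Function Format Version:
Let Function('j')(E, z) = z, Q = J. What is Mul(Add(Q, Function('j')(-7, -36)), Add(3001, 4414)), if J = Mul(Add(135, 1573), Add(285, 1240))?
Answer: 19313583560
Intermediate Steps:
J = 2604700 (J = Mul(1708, 1525) = 2604700)
Q = 2604700
Mul(Add(Q, Function('j')(-7, -36)), Add(3001, 4414)) = Mul(Add(2604700, -36), Add(3001, 4414)) = Mul(2604664, 7415) = 19313583560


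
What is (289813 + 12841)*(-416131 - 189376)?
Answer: -183259115578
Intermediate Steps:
(289813 + 12841)*(-416131 - 189376) = 302654*(-605507) = -183259115578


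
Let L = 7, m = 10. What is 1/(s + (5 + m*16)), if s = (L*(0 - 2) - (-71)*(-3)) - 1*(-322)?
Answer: 1/260 ≈ 0.0038462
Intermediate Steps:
s = 95 (s = (7*(0 - 2) - (-71)*(-3)) - 1*(-322) = (7*(-2) - 1*213) + 322 = (-14 - 213) + 322 = -227 + 322 = 95)
1/(s + (5 + m*16)) = 1/(95 + (5 + 10*16)) = 1/(95 + (5 + 160)) = 1/(95 + 165) = 1/260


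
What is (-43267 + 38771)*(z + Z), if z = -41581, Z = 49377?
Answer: -35050816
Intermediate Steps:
(-43267 + 38771)*(z + Z) = (-43267 + 38771)*(-41581 + 49377) = -4496*7796 = -35050816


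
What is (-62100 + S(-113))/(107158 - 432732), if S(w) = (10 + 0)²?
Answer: 31000/162787 ≈ 0.19043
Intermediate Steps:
S(w) = 100 (S(w) = 10² = 100)
(-62100 + S(-113))/(107158 - 432732) = (-62100 + 100)/(107158 - 432732) = -62000/(-325574) = -62000*(-1/325574) = 31000/162787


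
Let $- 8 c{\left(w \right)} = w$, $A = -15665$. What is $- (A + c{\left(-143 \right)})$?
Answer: $\frac{125177}{8} \approx 15647.0$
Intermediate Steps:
$c{\left(w \right)} = - \frac{w}{8}$
$- (A + c{\left(-143 \right)}) = - (-15665 - - \frac{143}{8}) = - (-15665 + \frac{143}{8}) = \left(-1\right) \left(- \frac{125177}{8}\right) = \frac{125177}{8}$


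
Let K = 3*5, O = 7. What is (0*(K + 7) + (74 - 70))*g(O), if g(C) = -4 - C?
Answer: -44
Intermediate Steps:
K = 15
(0*(K + 7) + (74 - 70))*g(O) = (0*(15 + 7) + (74 - 70))*(-4 - 1*7) = (0*22 + 4)*(-4 - 7) = (0 + 4)*(-11) = 4*(-11) = -44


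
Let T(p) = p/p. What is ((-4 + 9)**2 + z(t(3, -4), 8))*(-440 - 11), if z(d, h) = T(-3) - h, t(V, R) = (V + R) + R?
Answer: -8118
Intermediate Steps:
T(p) = 1
t(V, R) = V + 2*R (t(V, R) = (R + V) + R = V + 2*R)
z(d, h) = 1 - h
((-4 + 9)**2 + z(t(3, -4), 8))*(-440 - 11) = ((-4 + 9)**2 + (1 - 1*8))*(-440 - 11) = (5**2 + (1 - 8))*(-451) = (25 - 7)*(-451) = 18*(-451) = -8118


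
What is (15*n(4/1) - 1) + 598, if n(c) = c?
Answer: 657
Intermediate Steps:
(15*n(4/1) - 1) + 598 = (15*(4/1) - 1) + 598 = (15*(4*1) - 1) + 598 = (15*4 - 1) + 598 = (60 - 1) + 598 = 59 + 598 = 657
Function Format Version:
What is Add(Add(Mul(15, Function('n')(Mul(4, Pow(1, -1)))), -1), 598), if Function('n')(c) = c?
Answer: 657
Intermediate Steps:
Add(Add(Mul(15, Function('n')(Mul(4, Pow(1, -1)))), -1), 598) = Add(Add(Mul(15, Mul(4, Pow(1, -1))), -1), 598) = Add(Add(Mul(15, Mul(4, 1)), -1), 598) = Add(Add(Mul(15, 4), -1), 598) = Add(Add(60, -1), 598) = Add(59, 598) = 657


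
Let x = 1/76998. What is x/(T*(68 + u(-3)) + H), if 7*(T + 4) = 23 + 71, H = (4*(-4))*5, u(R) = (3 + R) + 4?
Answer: 7/322775616 ≈ 2.1687e-8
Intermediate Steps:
x = 1/76998 ≈ 1.2987e-5
u(R) = 7 + R
H = -80 (H = -16*5 = -80)
T = 66/7 (T = -4 + (23 + 71)/7 = -4 + (⅐)*94 = -4 + 94/7 = 66/7 ≈ 9.4286)
x/(T*(68 + u(-3)) + H) = 1/(76998*(66*(68 + (7 - 3))/7 - 80)) = 1/(76998*(66*(68 + 4)/7 - 80)) = 1/(76998*((66/7)*72 - 80)) = 1/(76998*(4752/7 - 80)) = 1/(76998*(4192/7)) = (1/76998)*(7/4192) = 7/322775616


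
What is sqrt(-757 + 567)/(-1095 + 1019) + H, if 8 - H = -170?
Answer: 178 - I*sqrt(190)/76 ≈ 178.0 - 0.18137*I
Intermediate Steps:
H = 178 (H = 8 - 1*(-170) = 8 + 170 = 178)
sqrt(-757 + 567)/(-1095 + 1019) + H = sqrt(-757 + 567)/(-1095 + 1019) + 178 = sqrt(-190)/(-76) + 178 = -I*sqrt(190)/76 + 178 = 178 - I*sqrt(190)/76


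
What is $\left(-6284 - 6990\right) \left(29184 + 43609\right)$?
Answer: $-966254282$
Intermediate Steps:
$\left(-6284 - 6990\right) \left(29184 + 43609\right) = \left(-13274\right) 72793 = -966254282$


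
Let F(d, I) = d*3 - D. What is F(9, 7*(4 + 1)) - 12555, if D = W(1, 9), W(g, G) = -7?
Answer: -12521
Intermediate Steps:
D = -7
F(d, I) = 7 + 3*d (F(d, I) = d*3 - 1*(-7) = 3*d + 7 = 7 + 3*d)
F(9, 7*(4 + 1)) - 12555 = (7 + 3*9) - 12555 = (7 + 27) - 12555 = 34 - 12555 = -12521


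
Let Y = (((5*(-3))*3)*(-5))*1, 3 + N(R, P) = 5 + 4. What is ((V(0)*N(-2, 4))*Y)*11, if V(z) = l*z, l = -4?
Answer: 0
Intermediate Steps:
N(R, P) = 6 (N(R, P) = -3 + (5 + 4) = -3 + 9 = 6)
V(z) = -4*z
Y = 225 (Y = (-15*3*(-5))*1 = -45*(-5)*1 = 225*1 = 225)
((V(0)*N(-2, 4))*Y)*11 = ((-4*0*6)*225)*11 = ((0*6)*225)*11 = (0*225)*11 = 0*11 = 0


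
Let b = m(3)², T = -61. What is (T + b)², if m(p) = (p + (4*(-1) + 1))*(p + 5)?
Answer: 3721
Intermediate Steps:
m(p) = (-3 + p)*(5 + p) (m(p) = (p + (-4 + 1))*(5 + p) = (p - 3)*(5 + p) = (-3 + p)*(5 + p))
b = 0 (b = (-15 + 3² + 2*3)² = (-15 + 9 + 6)² = 0² = 0)
(T + b)² = (-61 + 0)² = (-61)² = 3721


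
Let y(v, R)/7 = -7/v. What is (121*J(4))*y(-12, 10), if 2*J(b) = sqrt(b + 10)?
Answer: 5929*sqrt(14)/24 ≈ 924.35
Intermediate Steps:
J(b) = sqrt(10 + b)/2 (J(b) = sqrt(b + 10)/2 = sqrt(10 + b)/2)
y(v, R) = -49/v (y(v, R) = 7*(-7/v) = -49/v)
(121*J(4))*y(-12, 10) = (121*(sqrt(10 + 4)/2))*(-49/(-12)) = (121*(sqrt(14)/2))*(-49*(-1/12)) = (121*sqrt(14)/2)*(49/12) = 5929*sqrt(14)/24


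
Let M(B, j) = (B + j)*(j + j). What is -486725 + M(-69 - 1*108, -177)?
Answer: -361409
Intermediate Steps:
M(B, j) = 2*j*(B + j) (M(B, j) = (B + j)*(2*j) = 2*j*(B + j))
-486725 + M(-69 - 1*108, -177) = -486725 + 2*(-177)*((-69 - 1*108) - 177) = -486725 + 2*(-177)*((-69 - 108) - 177) = -486725 + 2*(-177)*(-177 - 177) = -486725 + 2*(-177)*(-354) = -486725 + 125316 = -361409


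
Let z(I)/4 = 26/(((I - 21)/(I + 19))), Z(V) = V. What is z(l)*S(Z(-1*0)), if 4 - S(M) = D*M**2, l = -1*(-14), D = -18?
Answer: -13728/7 ≈ -1961.1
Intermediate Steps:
l = 14
S(M) = 4 + 18*M**2 (S(M) = 4 - (-18)*M**2 = 4 + 18*M**2)
z(I) = 104*(19 + I)/(-21 + I) (z(I) = 4*(26/(((I - 21)/(I + 19)))) = 4*(26/(((-21 + I)/(19 + I)))) = 4*(26*((19 + I)/(-21 + I))) = 4*(26*(19 + I)/(-21 + I)) = 104*(19 + I)/(-21 + I))
z(l)*S(Z(-1*0)) = (104*(19 + 14)/(-21 + 14))*(4 + 18*(-1*0)**2) = (104*33/(-7))*(4 + 18*0**2) = (104*(-1/7)*33)*(4 + 18*0) = -3432*(4 + 0)/7 = -3432/7*4 = -13728/7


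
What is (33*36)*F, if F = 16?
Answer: 19008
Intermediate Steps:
(33*36)*F = (33*36)*16 = 1188*16 = 19008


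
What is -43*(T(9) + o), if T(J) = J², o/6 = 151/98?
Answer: -190146/49 ≈ -3880.5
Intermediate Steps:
o = 453/49 (o = 6*(151/98) = 453/49 ≈ 9.2449)
-43*(T(9) + o) = -43*(9² + 453/49) = -43*(81 + 453/49) = -43*4422/49 = -190146/49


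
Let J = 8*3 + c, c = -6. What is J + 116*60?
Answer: 6978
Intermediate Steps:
J = 18 (J = 8*3 - 6 = 24 - 6 = 18)
J + 116*60 = 18 + 116*60 = 18 + 6960 = 6978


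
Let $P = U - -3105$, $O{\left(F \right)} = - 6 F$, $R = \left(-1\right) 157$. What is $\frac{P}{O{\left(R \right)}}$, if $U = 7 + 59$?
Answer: $\frac{1057}{314} \approx 3.3662$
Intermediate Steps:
$U = 66$
$R = -157$
$P = 3171$ ($P = 66 - -3105 = 66 + 3105 = 3171$)
$\frac{P}{O{\left(R \right)}} = \frac{3171}{\left(-6\right) \left(-157\right)} = \frac{3171}{942} = 3171 \cdot \frac{1}{942} = \frac{1057}{314}$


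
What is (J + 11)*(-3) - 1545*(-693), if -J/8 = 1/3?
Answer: 1070660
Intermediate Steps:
J = -8/3 ≈ -2.6667
(J + 11)*(-3) - 1545*(-693) = (-8/3 + 11)*(-3) - 1545*(-693) = (25/3)*(-3) + 1070685 = -25 + 1070685 = 1070660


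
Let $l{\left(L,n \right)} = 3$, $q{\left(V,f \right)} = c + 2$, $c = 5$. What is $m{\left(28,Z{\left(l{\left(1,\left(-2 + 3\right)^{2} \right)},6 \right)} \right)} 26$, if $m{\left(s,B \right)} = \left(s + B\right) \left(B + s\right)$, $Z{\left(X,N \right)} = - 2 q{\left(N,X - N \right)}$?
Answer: $5096$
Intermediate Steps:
$q{\left(V,f \right)} = 7$ ($q{\left(V,f \right)} = 5 + 2 = 7$)
$Z{\left(X,N \right)} = -14$ ($Z{\left(X,N \right)} = \left(-2\right) 7 = -14$)
$m{\left(s,B \right)} = \left(B + s\right)^{2}$ ($m{\left(s,B \right)} = \left(B + s\right) \left(B + s\right) = \left(B + s\right)^{2}$)
$m{\left(28,Z{\left(l{\left(1,\left(-2 + 3\right)^{2} \right)},6 \right)} \right)} 26 = \left(-14 + 28\right)^{2} \cdot 26 = 14^{2} \cdot 26 = 196 \cdot 26 = 5096$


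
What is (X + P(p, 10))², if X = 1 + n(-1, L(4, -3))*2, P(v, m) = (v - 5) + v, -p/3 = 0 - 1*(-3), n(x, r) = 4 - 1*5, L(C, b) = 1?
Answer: 576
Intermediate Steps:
n(x, r) = -1 (n(x, r) = 4 - 5 = -1)
p = -9 (p = -3*(0 - 1*(-3)) = -3*(0 + 3) = -3*3 = -9)
P(v, m) = -5 + 2*v (P(v, m) = (-5 + v) + v = -5 + 2*v)
X = -1 (X = 1 - 1*2 = 1 - 2 = -1)
(X + P(p, 10))² = (-1 + (-5 + 2*(-9)))² = (-1 + (-5 - 18))² = (-1 - 23)² = (-24)² = 576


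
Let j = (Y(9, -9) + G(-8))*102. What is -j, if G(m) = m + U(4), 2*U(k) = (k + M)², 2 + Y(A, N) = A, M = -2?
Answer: -102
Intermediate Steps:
Y(A, N) = -2 + A
U(k) = (-2 + k)²/2 (U(k) = (k - 2)²/2 = (-2 + k)²/2)
G(m) = 2 + m (G(m) = m + (-2 + 4)²/2 = m + (½)*2² = m + (½)*4 = m + 2 = 2 + m)
j = 102 (j = ((-2 + 9) + (2 - 8))*102 = (7 - 6)*102 = 1*102 = 102)
-j = -1*102 = -102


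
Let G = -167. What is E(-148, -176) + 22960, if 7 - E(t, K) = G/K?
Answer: 4042025/176 ≈ 22966.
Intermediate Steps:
E(t, K) = 7 + 167/K (E(t, K) = 7 - (-167)/K = 7 + 167/K)
E(-148, -176) + 22960 = (7 + 167/(-176)) + 22960 = (7 + 167*(-1/176)) + 22960 = (7 - 167/176) + 22960 = 1065/176 + 22960 = 4042025/176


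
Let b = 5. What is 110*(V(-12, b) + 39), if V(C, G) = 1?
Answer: 4400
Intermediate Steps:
110*(V(-12, b) + 39) = 110*(1 + 39) = 110*40 = 4400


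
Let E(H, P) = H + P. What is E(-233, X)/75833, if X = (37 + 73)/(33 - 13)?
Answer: -455/151666 ≈ -0.0030000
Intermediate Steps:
X = 11/2 (X = 110/20 = 110*(1/20) = 11/2 ≈ 5.5000)
E(-233, X)/75833 = (-233 + 11/2)/75833 = -455/2*1/75833 = -455/151666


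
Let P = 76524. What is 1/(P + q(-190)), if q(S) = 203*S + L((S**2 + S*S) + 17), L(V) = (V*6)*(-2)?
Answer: -1/828650 ≈ -1.2068e-6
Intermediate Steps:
L(V) = -12*V (L(V) = (6*V)*(-2) = -12*V)
q(S) = -204 - 24*S**2 + 203*S (q(S) = 203*S - 12*((S**2 + S*S) + 17) = 203*S - 12*((S**2 + S**2) + 17) = 203*S - 12*(2*S**2 + 17) = 203*S - 12*(17 + 2*S**2) = 203*S + (-204 - 24*S**2) = -204 - 24*S**2 + 203*S)
1/(P + q(-190)) = 1/(76524 + (-204 - 24*(-190)**2 + 203*(-190))) = 1/(76524 + (-204 - 24*36100 - 38570)) = 1/(76524 + (-204 - 866400 - 38570)) = 1/(76524 - 905174) = 1/(-828650) = -1/828650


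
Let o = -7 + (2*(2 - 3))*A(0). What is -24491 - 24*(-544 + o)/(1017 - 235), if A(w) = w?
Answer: -9569369/391 ≈ -24474.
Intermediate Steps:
o = -7 (o = -7 + (2*(2 - 3))*0 = -7 + (2*(-1))*0 = -7 - 2*0 = -7 + 0 = -7)
-24491 - 24*(-544 + o)/(1017 - 235) = -24491 - 24*(-544 - 7)/(1017 - 235) = -24491 - 24*(-551/782) = -24491 - 24*(-551*1/782) = -24491 - 24*(-551)/782 = -24491 - 1*(-6612/391) = -24491 + 6612/391 = -9569369/391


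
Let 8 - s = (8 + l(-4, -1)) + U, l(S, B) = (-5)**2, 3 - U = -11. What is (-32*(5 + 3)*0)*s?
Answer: 0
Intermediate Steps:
U = 14 (U = 3 - 1*(-11) = 3 + 11 = 14)
l(S, B) = 25
s = -39 (s = 8 - ((8 + 25) + 14) = 8 - (33 + 14) = 8 - 1*47 = 8 - 47 = -39)
(-32*(5 + 3)*0)*s = -32*(5 + 3)*0*(-39) = -256*0*(-39) = -32*0*(-39) = 0*(-39) = 0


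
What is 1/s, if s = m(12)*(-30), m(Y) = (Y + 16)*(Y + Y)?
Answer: -1/20160 ≈ -4.9603e-5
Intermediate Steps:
m(Y) = 2*Y*(16 + Y) (m(Y) = (16 + Y)*(2*Y) = 2*Y*(16 + Y))
s = -20160 (s = (2*12*(16 + 12))*(-30) = (2*12*28)*(-30) = 672*(-30) = -20160)
1/s = 1/(-20160) = -1/20160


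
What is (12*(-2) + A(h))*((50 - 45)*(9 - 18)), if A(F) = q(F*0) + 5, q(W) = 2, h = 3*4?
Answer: 765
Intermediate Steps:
h = 12
A(F) = 7 (A(F) = 2 + 5 = 7)
(12*(-2) + A(h))*((50 - 45)*(9 - 18)) = (12*(-2) + 7)*((50 - 45)*(9 - 18)) = (-24 + 7)*(5*(-9)) = -17*(-45) = 765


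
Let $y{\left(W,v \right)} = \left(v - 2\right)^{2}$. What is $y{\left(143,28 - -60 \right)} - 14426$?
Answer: $-7030$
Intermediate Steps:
$y{\left(W,v \right)} = \left(-2 + v\right)^{2}$
$y{\left(143,28 - -60 \right)} - 14426 = \left(-2 + \left(28 - -60\right)\right)^{2} - 14426 = \left(-2 + \left(28 + 60\right)\right)^{2} - 14426 = \left(-2 + 88\right)^{2} - 14426 = 86^{2} - 14426 = 7396 - 14426 = -7030$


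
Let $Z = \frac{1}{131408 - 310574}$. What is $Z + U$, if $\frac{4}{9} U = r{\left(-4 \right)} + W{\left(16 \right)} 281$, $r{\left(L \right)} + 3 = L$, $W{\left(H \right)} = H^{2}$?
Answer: $\frac{57992540461}{358332} \approx 1.6184 \cdot 10^{5}$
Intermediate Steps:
$Z = - \frac{1}{179166}$ ($Z = \frac{1}{-179166} = - \frac{1}{179166} \approx -5.5814 \cdot 10^{-6}$)
$r{\left(L \right)} = -3 + L$
$U = \frac{647361}{4}$ ($U = \frac{9 \left(\left(-3 - 4\right) + 16^{2} \cdot 281\right)}{4} = \frac{9 \left(-7 + 256 \cdot 281\right)}{4} = \frac{9 \left(-7 + 71936\right)}{4} = \frac{9}{4} \cdot 71929 = \frac{647361}{4} \approx 1.6184 \cdot 10^{5}$)
$Z + U = - \frac{1}{179166} + \frac{647361}{4} = \frac{57992540461}{358332}$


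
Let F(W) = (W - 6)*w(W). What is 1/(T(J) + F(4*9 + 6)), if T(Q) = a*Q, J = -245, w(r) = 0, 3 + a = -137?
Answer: 1/34300 ≈ 2.9155e-5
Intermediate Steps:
a = -140 (a = -3 - 137 = -140)
T(Q) = -140*Q
F(W) = 0 (F(W) = (W - 6)*0 = (-6 + W)*0 = 0)
1/(T(J) + F(4*9 + 6)) = 1/(-140*(-245) + 0) = 1/(34300 + 0) = 1/34300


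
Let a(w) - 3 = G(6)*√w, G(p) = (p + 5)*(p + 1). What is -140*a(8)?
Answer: -420 - 21560*√2 ≈ -30910.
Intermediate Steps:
G(p) = (1 + p)*(5 + p) (G(p) = (5 + p)*(1 + p) = (1 + p)*(5 + p))
a(w) = 3 + 77*√w (a(w) = 3 + (5 + 6² + 6*6)*√w = 3 + (5 + 36 + 36)*√w = 3 + 77*√w)
-140*a(8) = -140*(3 + 77*√8) = -140*(3 + 77*(2*√2)) = -140*(3 + 154*√2) = -420 - 21560*√2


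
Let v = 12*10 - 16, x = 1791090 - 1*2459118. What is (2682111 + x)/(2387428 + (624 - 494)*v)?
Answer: 223787/266772 ≈ 0.83887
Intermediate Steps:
x = -668028 (x = 1791090 - 2459118 = -668028)
v = 104 (v = 120 - 16 = 104)
(2682111 + x)/(2387428 + (624 - 494)*v) = (2682111 - 668028)/(2387428 + (624 - 494)*104) = 2014083/(2387428 + 130*104) = 2014083/(2387428 + 13520) = 2014083/2400948 = 2014083*(1/2400948) = 223787/266772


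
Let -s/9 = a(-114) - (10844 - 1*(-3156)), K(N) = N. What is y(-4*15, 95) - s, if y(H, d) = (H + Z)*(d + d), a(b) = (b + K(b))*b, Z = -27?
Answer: 91398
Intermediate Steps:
a(b) = 2*b² (a(b) = (b + b)*b = (2*b)*b = 2*b²)
y(H, d) = 2*d*(-27 + H) (y(H, d) = (H - 27)*(d + d) = (-27 + H)*(2*d) = 2*d*(-27 + H))
s = -107928 (s = -9*(2*(-114)² - (10844 - 1*(-3156))) = -9*(2*12996 - (10844 + 3156)) = -9*(25992 - 1*14000) = -9*(25992 - 14000) = -9*11992 = -107928)
y(-4*15, 95) - s = 2*95*(-27 - 4*15) - 1*(-107928) = 2*95*(-27 - 60) + 107928 = 2*95*(-87) + 107928 = -16530 + 107928 = 91398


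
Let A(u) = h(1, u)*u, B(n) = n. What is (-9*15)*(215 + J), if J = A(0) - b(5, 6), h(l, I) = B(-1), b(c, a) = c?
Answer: -28350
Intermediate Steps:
h(l, I) = -1
A(u) = -u
J = -5 (J = -1*0 - 1*5 = 0 - 5 = -5)
(-9*15)*(215 + J) = (-9*15)*(215 - 5) = -135*210 = -28350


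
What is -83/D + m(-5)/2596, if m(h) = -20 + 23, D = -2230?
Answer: 111079/2894540 ≈ 0.038375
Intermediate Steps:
m(h) = 3
-83/D + m(-5)/2596 = -83/(-2230) + 3/2596 = -83*(-1/2230) + 3*(1/2596) = 83/2230 + 3/2596 = 111079/2894540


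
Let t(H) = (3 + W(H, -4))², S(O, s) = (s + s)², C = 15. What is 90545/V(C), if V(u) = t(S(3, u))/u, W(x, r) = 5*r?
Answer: 1358175/289 ≈ 4699.6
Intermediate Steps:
S(O, s) = 4*s² (S(O, s) = (2*s)² = 4*s²)
t(H) = 289 (t(H) = (3 + 5*(-4))² = (3 - 20)² = (-17)² = 289)
V(u) = 289/u
90545/V(C) = 90545/((289/15)) = 90545/((289*(1/15))) = 90545/(289/15) = 90545*(15/289) = 1358175/289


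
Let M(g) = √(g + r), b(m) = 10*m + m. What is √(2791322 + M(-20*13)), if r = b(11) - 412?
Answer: √(2791322 + I*√551) ≈ 1670.7 + 0.007*I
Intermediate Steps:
b(m) = 11*m
r = -291 (r = 11*11 - 412 = 121 - 412 = -291)
M(g) = √(-291 + g) (M(g) = √(g - 291) = √(-291 + g))
√(2791322 + M(-20*13)) = √(2791322 + √(-291 - 20*13)) = √(2791322 + √(-291 - 260)) = √(2791322 + √(-551)) = √(2791322 + I*√551)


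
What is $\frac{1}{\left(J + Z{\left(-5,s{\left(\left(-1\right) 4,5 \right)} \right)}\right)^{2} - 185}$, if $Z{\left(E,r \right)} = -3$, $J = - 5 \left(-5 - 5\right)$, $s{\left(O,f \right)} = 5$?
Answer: $\frac{1}{2024} \approx 0.00049407$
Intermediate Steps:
$J = 50$ ($J = \left(-5\right) \left(-10\right) = 50$)
$\frac{1}{\left(J + Z{\left(-5,s{\left(\left(-1\right) 4,5 \right)} \right)}\right)^{2} - 185} = \frac{1}{\left(50 - 3\right)^{2} - 185} = \frac{1}{47^{2} - 185} = \frac{1}{2209 - 185} = \frac{1}{2024}$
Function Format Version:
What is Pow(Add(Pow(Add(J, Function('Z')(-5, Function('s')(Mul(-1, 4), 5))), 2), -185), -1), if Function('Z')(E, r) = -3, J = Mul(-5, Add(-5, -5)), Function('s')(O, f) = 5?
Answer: Rational(1, 2024) ≈ 0.00049407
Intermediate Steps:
J = 50 (J = Mul(-5, -10) = 50)
Pow(Add(Pow(Add(J, Function('Z')(-5, Function('s')(Mul(-1, 4), 5))), 2), -185), -1) = Pow(Add(Pow(Add(50, -3), 2), -185), -1) = Pow(Add(Pow(47, 2), -185), -1) = Pow(Add(2209, -185), -1) = Pow(2024, -1) = Rational(1, 2024)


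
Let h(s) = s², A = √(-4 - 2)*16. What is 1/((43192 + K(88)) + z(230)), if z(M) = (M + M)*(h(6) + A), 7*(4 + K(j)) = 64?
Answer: 29281/1909007524 - 4508*I*√6/2386259405 ≈ 1.5338e-5 - 4.6275e-6*I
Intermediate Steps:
A = 16*I*√6 (A = √(-6)*16 = (I*√6)*16 = 16*I*√6 ≈ 39.192*I)
K(j) = 36/7 (K(j) = -4 + (⅐)*64 = -4 + 64/7 = 36/7)
z(M) = 2*M*(36 + 16*I*√6) (z(M) = (M + M)*(6² + 16*I*√6) = (2*M)*(36 + 16*I*√6) = 2*M*(36 + 16*I*√6))
1/((43192 + K(88)) + z(230)) = 1/((43192 + 36/7) + 8*230*(9 + 4*I*√6)) = 1/(302380/7 + (16560 + 7360*I*√6)) = 1/(418300/7 + 7360*I*√6)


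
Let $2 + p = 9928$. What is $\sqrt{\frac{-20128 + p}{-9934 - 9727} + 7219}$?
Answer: $\frac{\sqrt{2790740556221}}{19661} \approx 84.968$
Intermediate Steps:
$p = 9926$ ($p = -2 + 9928 = 9926$)
$\sqrt{\frac{-20128 + p}{-9934 - 9727} + 7219} = \sqrt{\frac{-20128 + 9926}{-9934 - 9727} + 7219} = \sqrt{- \frac{10202}{-19661} + 7219} = \sqrt{\left(-10202\right) \left(- \frac{1}{19661}\right) + 7219} = \sqrt{\frac{10202}{19661} + 7219} = \sqrt{\frac{141942961}{19661}} = \frac{\sqrt{2790740556221}}{19661}$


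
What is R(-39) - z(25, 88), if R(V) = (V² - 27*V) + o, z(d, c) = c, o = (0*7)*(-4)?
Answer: 2486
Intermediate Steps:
o = 0 (o = 0*(-4) = 0)
R(V) = V² - 27*V (R(V) = (V² - 27*V) + 0 = V² - 27*V)
R(-39) - z(25, 88) = -39*(-27 - 39) - 1*88 = -39*(-66) - 88 = 2574 - 88 = 2486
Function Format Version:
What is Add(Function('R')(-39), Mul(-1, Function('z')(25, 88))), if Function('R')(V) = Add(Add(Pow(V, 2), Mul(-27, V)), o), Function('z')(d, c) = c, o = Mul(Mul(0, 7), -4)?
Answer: 2486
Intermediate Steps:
o = 0 (o = Mul(0, -4) = 0)
Function('R')(V) = Add(Pow(V, 2), Mul(-27, V)) (Function('R')(V) = Add(Add(Pow(V, 2), Mul(-27, V)), 0) = Add(Pow(V, 2), Mul(-27, V)))
Add(Function('R')(-39), Mul(-1, Function('z')(25, 88))) = Add(Mul(-39, Add(-27, -39)), Mul(-1, 88)) = Add(Mul(-39, -66), -88) = Add(2574, -88) = 2486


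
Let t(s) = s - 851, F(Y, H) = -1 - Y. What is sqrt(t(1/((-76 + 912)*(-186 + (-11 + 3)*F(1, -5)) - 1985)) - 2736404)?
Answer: 8*I*sqrt(888164444524695)/144105 ≈ 1654.5*I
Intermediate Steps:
t(s) = -851 + s
sqrt(t(1/((-76 + 912)*(-186 + (-11 + 3)*F(1, -5)) - 1985)) - 2736404) = sqrt((-851 + 1/((-76 + 912)*(-186 + (-11 + 3)*(-1 - 1*1)) - 1985)) - 2736404) = sqrt((-851 + 1/(836*(-186 - 8*(-1 - 1)) - 1985)) - 2736404) = sqrt((-851 + 1/(836*(-186 - 8*(-2)) - 1985)) - 2736404) = sqrt((-851 + 1/(836*(-186 + 16) - 1985)) - 2736404) = sqrt((-851 + 1/(836*(-170) - 1985)) - 2736404) = sqrt((-851 + 1/(-142120 - 1985)) - 2736404) = sqrt((-851 + 1/(-144105)) - 2736404) = sqrt((-851 - 1/144105) - 2736404) = sqrt(-122633356/144105 - 2736404) = sqrt(-394452131776/144105) = 8*I*sqrt(888164444524695)/144105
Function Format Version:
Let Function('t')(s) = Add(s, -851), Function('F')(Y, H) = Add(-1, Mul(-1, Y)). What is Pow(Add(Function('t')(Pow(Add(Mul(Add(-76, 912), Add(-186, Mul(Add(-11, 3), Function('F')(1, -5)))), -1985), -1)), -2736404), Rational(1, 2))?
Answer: Mul(Rational(8, 144105), I, Pow(888164444524695, Rational(1, 2))) ≈ Mul(1654.5, I)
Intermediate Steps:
Function('t')(s) = Add(-851, s)
Pow(Add(Function('t')(Pow(Add(Mul(Add(-76, 912), Add(-186, Mul(Add(-11, 3), Function('F')(1, -5)))), -1985), -1)), -2736404), Rational(1, 2)) = Pow(Add(Add(-851, Pow(Add(Mul(Add(-76, 912), Add(-186, Mul(Add(-11, 3), Add(-1, Mul(-1, 1))))), -1985), -1)), -2736404), Rational(1, 2)) = Pow(Add(Add(-851, Pow(Add(Mul(836, Add(-186, Mul(-8, Add(-1, -1)))), -1985), -1)), -2736404), Rational(1, 2)) = Pow(Add(Add(-851, Pow(Add(Mul(836, Add(-186, Mul(-8, -2))), -1985), -1)), -2736404), Rational(1, 2)) = Pow(Add(Add(-851, Pow(Add(Mul(836, Add(-186, 16)), -1985), -1)), -2736404), Rational(1, 2)) = Pow(Add(Add(-851, Pow(Add(Mul(836, -170), -1985), -1)), -2736404), Rational(1, 2)) = Pow(Add(Add(-851, Pow(Add(-142120, -1985), -1)), -2736404), Rational(1, 2)) = Pow(Add(Add(-851, Pow(-144105, -1)), -2736404), Rational(1, 2)) = Pow(Add(Add(-851, Rational(-1, 144105)), -2736404), Rational(1, 2)) = Pow(Add(Rational(-122633356, 144105), -2736404), Rational(1, 2)) = Pow(Rational(-394452131776, 144105), Rational(1, 2)) = Mul(Rational(8, 144105), I, Pow(888164444524695, Rational(1, 2)))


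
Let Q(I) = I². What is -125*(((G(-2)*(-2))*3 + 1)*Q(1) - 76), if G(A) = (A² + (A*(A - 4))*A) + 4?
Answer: -2625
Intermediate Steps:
G(A) = 4 + A² + A²*(-4 + A) (G(A) = (A² + (A*(-4 + A))*A) + 4 = (A² + A²*(-4 + A)) + 4 = 4 + A² + A²*(-4 + A))
-125*(((G(-2)*(-2))*3 + 1)*Q(1) - 76) = -125*((((4 + (-2)³ - 3*(-2)²)*(-2))*3 + 1)*1² - 76) = -125*((((4 - 8 - 3*4)*(-2))*3 + 1)*1 - 76) = -125*((((4 - 8 - 12)*(-2))*3 + 1)*1 - 76) = -125*((-16*(-2)*3 + 1)*1 - 76) = -125*((32*3 + 1)*1 - 76) = -125*((96 + 1)*1 - 76) = -125*(97*1 - 76) = -125*(97 - 76) = -125*21 = -2625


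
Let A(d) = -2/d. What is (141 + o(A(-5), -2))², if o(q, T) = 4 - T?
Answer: 21609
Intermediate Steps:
(141 + o(A(-5), -2))² = (141 + (4 - 1*(-2)))² = (141 + (4 + 2))² = (141 + 6)² = 147² = 21609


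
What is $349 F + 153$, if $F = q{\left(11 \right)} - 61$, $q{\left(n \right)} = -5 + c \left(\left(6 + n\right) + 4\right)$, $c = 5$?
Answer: $13764$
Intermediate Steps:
$q{\left(n \right)} = 45 + 5 n$ ($q{\left(n \right)} = -5 + 5 \left(\left(6 + n\right) + 4\right) = -5 + 5 \left(10 + n\right) = -5 + \left(50 + 5 n\right) = 45 + 5 n$)
$F = 39$ ($F = \left(45 + 5 \cdot 11\right) - 61 = \left(45 + 55\right) - 61 = 100 - 61 = 39$)
$349 F + 153 = 349 \cdot 39 + 153 = 13611 + 153 = 13764$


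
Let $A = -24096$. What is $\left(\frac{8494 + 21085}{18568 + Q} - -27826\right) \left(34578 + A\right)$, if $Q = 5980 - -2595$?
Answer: $\frac{7917166725954}{27143} \approx 2.9168 \cdot 10^{8}$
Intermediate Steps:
$Q = 8575$ ($Q = 5980 + 2595 = 8575$)
$\left(\frac{8494 + 21085}{18568 + Q} - -27826\right) \left(34578 + A\right) = \left(\frac{8494 + 21085}{18568 + 8575} - -27826\right) \left(34578 - 24096\right) = \left(\frac{29579}{27143} + 27826\right) 10482 = \frac{755310697}{27143} \cdot 10482 = \frac{7917166725954}{27143}$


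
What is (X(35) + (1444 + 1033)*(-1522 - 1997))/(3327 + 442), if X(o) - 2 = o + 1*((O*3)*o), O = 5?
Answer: -8716001/3769 ≈ -2312.6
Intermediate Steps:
X(o) = 2 + 16*o (X(o) = 2 + (o + 1*((5*3)*o)) = 2 + (o + 1*(15*o)) = 2 + (o + 15*o) = 2 + 16*o)
(X(35) + (1444 + 1033)*(-1522 - 1997))/(3327 + 442) = ((2 + 16*35) + (1444 + 1033)*(-1522 - 1997))/(3327 + 442) = ((2 + 560) + 2477*(-3519))/3769 = (562 - 8716563)*(1/3769) = -8716001*1/3769 = -8716001/3769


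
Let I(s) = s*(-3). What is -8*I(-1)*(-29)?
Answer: 696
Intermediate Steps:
I(s) = -3*s
-8*I(-1)*(-29) = -(-24)*(-1)*(-29) = -8*3*(-29) = -24*(-29) = 696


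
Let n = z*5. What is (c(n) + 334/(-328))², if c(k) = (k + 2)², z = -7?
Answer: 31836908041/26896 ≈ 1.1837e+6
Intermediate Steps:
n = -35 (n = -7*5 = -35)
c(k) = (2 + k)²
(c(n) + 334/(-328))² = ((2 - 35)² + 334/(-328))² = ((-33)² + 334*(-1/328))² = (1089 - 167/164)² = (178429/164)² = 31836908041/26896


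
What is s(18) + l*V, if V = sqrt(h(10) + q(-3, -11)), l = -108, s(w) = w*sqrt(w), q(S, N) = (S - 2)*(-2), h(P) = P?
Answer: -216*sqrt(5) + 54*sqrt(2) ≈ -406.62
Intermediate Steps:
q(S, N) = 4 - 2*S (q(S, N) = (-2 + S)*(-2) = 4 - 2*S)
s(w) = w**(3/2)
V = 2*sqrt(5) (V = sqrt(10 + (4 - 2*(-3))) = sqrt(10 + (4 + 6)) = sqrt(10 + 10) = sqrt(20) = 2*sqrt(5) ≈ 4.4721)
s(18) + l*V = 18**(3/2) - 216*sqrt(5) = 54*sqrt(2) - 216*sqrt(5) = -216*sqrt(5) + 54*sqrt(2)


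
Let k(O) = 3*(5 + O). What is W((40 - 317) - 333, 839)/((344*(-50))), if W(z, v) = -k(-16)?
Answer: -33/17200 ≈ -0.0019186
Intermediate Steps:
k(O) = 15 + 3*O
W(z, v) = 33 (W(z, v) = -(15 + 3*(-16)) = -(15 - 48) = -1*(-33) = 33)
W((40 - 317) - 333, 839)/((344*(-50))) = 33/((344*(-50))) = 33/(-17200) = 33*(-1/17200) = -33/17200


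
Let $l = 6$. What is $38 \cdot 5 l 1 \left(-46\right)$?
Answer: $-52440$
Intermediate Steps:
$38 \cdot 5 l 1 \left(-46\right) = 38 \cdot 5 \cdot 6 \cdot 1 \left(-46\right) = 38 \cdot 30 \cdot 1 \left(-46\right) = 38 \cdot 30 \left(-46\right) = 1140 \left(-46\right) = -52440$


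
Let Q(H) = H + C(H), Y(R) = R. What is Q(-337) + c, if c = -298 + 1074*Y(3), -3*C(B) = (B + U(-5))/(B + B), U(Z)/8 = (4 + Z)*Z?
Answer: 1743539/674 ≈ 2586.9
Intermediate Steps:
U(Z) = 8*Z*(4 + Z) (U(Z) = 8*((4 + Z)*Z) = 8*(Z*(4 + Z)) = 8*Z*(4 + Z))
C(B) = -(40 + B)/(6*B) (C(B) = -(B + 8*(-5)*(4 - 5))/(3*(B + B)) = -(B + 8*(-5)*(-1))/(3*(2*B)) = -(B + 40)*1/(2*B)/3 = -(40 + B)*1/(2*B)/3 = -(40 + B)/(6*B))
c = 2924 (c = -298 + 1074*3 = -298 + 3222 = 2924)
Q(H) = H + (-40 - H)/(6*H)
Q(-337) + c = (-⅙ - 337 - 20/3/(-337)) + 2924 = (-⅙ - 337 - 20/3*(-1/337)) + 2924 = (-⅙ - 337 + 20/1011) + 2924 = -227237/674 + 2924 = 1743539/674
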